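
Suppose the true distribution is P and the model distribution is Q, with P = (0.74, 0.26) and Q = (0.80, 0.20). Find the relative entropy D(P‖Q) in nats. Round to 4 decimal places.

0.0105 nats

D(P‖Q) = Σ p·ln(p/q).
  0.74·ln(0.74/0.80) = -0.05769
  0.26·ln(0.26/0.20) = 0.06821
D(P‖Q) = 0.0105 nats.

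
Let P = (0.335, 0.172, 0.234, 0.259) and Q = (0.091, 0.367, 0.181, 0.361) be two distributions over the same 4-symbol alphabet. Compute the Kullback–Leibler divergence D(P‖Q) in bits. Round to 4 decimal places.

0.4044 bits

D(P‖Q) = Σ p·log₂(p/q).
  0.335·log₂(0.335/0.091) = 0.62987
  0.172·log₂(0.172/0.367) = -0.18806
  0.234·log₂(0.234/0.181) = 0.08670
  0.259·log₂(0.259/0.361) = -0.12407
D(P‖Q) = 0.4044 bits.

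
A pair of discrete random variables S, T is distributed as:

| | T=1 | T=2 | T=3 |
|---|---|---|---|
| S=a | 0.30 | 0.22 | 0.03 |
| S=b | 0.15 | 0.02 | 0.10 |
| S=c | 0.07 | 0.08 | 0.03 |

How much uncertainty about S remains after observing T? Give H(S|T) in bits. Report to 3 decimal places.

Marginals: p(S) = (0.5500, 0.2700, 0.1800), p(T) = (0.5200, 0.3200, 0.1600).
H(S|T) = Σ p(T) · H(S|T=·).
  T=1: p=0.5200, H(S|T=1) = 1.3646
  T=2: p=0.3200, H(S|T=2) = 1.1216
  T=3: p=0.1600, H(S|T=3) = 1.3294
Weighted sum = 1.281 bits.

1.281 bits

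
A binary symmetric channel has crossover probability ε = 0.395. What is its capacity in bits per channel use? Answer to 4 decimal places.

0.0320 bits

Binary symmetric channel: C = 1 − h₂(ε) where h₂ is the binary entropy function.
h₂(0.395) = −0.395·log₂0.395 − 0.605·log₂0.605 = 0.9680.
C = 1 − 0.9680 = 0.0320 bits per channel use.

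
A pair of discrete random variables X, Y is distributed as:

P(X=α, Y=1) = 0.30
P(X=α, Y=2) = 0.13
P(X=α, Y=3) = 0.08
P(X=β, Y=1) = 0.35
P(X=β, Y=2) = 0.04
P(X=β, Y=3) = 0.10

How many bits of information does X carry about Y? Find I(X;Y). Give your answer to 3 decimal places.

Marginals: p(X) = (0.5100, 0.4900), p(Y) = (0.6500, 0.1700, 0.1800).
I(X;Y) = Σ p(x,y)·log₂[p(x,y)/(p(x)p(y))].
  (α,1): 0.30·log₂(0.9050) = -0.0432
  (α,2): 0.13·log₂(1.4994) = 0.0760
  (α,3): 0.08·log₂(0.8715) = -0.0159
  (β,1): 0.35·log₂(1.0989) = 0.0476
  (β,2): 0.04·log₂(0.4802) = -0.0423
  (β,3): 0.10·log₂(1.1338) = 0.0181
Sum = 0.040 bits.

0.040 bits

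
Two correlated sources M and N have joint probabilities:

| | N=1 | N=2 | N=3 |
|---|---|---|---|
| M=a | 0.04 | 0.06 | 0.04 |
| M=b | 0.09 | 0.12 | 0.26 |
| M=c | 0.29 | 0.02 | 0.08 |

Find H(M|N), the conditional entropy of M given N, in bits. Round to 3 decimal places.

Chain rule: H(M|N) = H(M,N) − H(N).
Marginals: p(M) = (0.1400, 0.4700, 0.3900), p(N) = (0.4200, 0.2000, 0.3800).
H(M,N) = 2.7223 bits; H(N) = 1.5205 bits.
H(M|N) = 2.7223 − 1.5205 = 1.202 bits.

1.202 bits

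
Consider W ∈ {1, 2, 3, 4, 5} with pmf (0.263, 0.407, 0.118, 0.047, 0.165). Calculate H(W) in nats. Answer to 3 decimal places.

H(W) = −Σ p·ln p.
  −(0.263)·ln(0.263) = 0.3513
  −(0.407)·ln(0.407) = 0.3659
  −(0.118)·ln(0.118) = 0.2522
  −(0.047)·ln(0.047) = 0.1437
  −(0.165)·ln(0.165) = 0.2973
Sum: 0.3513 + 0.3659 + 0.2522 + 0.1437 + 0.2973 = 1.410 nats.

1.410 nats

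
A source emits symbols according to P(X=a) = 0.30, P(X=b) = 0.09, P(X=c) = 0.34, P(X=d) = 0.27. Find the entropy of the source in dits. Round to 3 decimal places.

H(X) = −Σ p·log₁₀ p.
  −(0.30)·log₁₀(0.30) = 0.1569
  −(0.09)·log₁₀(0.09) = 0.0941
  −(0.34)·log₁₀(0.34) = 0.1593
  −(0.27)·log₁₀(0.27) = 0.1535
Sum: 0.1569 + 0.0941 + 0.1593 + 0.1535 = 0.564 dits.

0.564 dits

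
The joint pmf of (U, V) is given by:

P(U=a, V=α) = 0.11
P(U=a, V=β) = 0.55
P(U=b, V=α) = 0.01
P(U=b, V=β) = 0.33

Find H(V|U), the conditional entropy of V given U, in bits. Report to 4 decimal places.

0.4941 bits

Marginals: p(U) = (0.6600, 0.3400), p(V) = (0.1200, 0.8800).
H(V|U) = Σ p(U) · H(V|U=·).
  U=a: p=0.6600, H(V|U=a) = 0.6500
  U=b: p=0.3400, H(V|U=b) = 0.1914
Weighted sum = 0.4941 bits.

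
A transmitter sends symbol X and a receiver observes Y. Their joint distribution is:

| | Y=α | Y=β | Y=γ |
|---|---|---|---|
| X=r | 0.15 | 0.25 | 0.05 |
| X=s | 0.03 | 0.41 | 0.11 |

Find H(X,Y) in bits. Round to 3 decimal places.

H(X,Y) = −Σ p(x,y)·log₂ p(x,y) over all 6 cells.
  cell (r,α): −0.15·log₂0.15 = 0.4105
  cell (r,β): −0.25·log₂0.25 = 0.5000
  cell (r,γ): −0.05·log₂0.05 = 0.2161
  cell (s,α): −0.03·log₂0.03 = 0.1518
  cell (s,β): −0.41·log₂0.41 = 0.5274
  cell (s,γ): −0.11·log₂0.11 = 0.3503
Sum = 2.156 bits.

2.156 bits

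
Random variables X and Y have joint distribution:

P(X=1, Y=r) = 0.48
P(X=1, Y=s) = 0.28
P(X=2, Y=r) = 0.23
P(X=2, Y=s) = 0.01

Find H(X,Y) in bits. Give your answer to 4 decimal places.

1.5766 bits

H(X,Y) = −Σ p(x,y)·log₂ p(x,y) over all 4 cells.
  cell (1,r): −0.48·log₂0.48 = 0.50827
  cell (1,s): −0.28·log₂0.28 = 0.51422
  cell (2,r): −0.23·log₂0.23 = 0.48767
  cell (2,s): −0.01·log₂0.01 = 0.06644
Sum = 1.5766 bits.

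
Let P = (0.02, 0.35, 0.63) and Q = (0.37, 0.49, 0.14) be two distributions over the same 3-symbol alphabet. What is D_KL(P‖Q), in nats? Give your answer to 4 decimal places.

D(P‖Q) = Σ p·ln(p/q).
  0.02·ln(0.02/0.37) = -0.05836
  0.35·ln(0.35/0.49) = -0.11777
  0.63·ln(0.63/0.14) = 0.94757
D(P‖Q) = 0.7714 nats.

0.7714 nats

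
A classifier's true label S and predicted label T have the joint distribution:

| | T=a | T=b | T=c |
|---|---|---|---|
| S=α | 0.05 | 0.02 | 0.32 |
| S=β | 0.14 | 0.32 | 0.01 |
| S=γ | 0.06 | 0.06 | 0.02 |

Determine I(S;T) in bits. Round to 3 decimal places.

Marginals: p(S) = (0.3900, 0.4700, 0.1400), p(T) = (0.2500, 0.4000, 0.3500).
I(S;T) = Σ p(x,y)·log₂[p(x,y)/(p(x)p(y))].
  (α,a): 0.05·log₂(0.5128) = -0.0482
  (α,b): 0.02·log₂(0.1282) = -0.0593
  (α,c): 0.32·log₂(2.3443) = 0.3933
  (β,a): 0.14·log₂(1.1915) = 0.0354
  (β,b): 0.32·log₂(1.7021) = 0.2455
  (β,c): 0.01·log₂(0.0608) = -0.0404
  (γ,a): 0.06·log₂(1.7143) = 0.0467
  (γ,b): 0.06·log₂(1.0714) = 0.0060
  (γ,c): 0.02·log₂(0.4082) = -0.0259
Sum = 0.553 bits.

0.553 bits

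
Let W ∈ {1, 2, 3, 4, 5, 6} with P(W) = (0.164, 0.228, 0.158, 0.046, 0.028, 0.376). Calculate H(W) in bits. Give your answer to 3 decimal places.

H(W) = −Σ p·log₂ p.
  −(0.164)·log₂(0.164) = 0.4278
  −(0.228)·log₂(0.228) = 0.4863
  −(0.158)·log₂(0.158) = 0.4206
  −(0.046)·log₂(0.046) = 0.2043
  −(0.028)·log₂(0.028) = 0.1444
  −(0.376)·log₂(0.376) = 0.5306
Sum: 0.4278 + 0.4863 + 0.4206 + 0.2043 + 0.1444 + 0.5306 = 2.214 bits.

2.214 bits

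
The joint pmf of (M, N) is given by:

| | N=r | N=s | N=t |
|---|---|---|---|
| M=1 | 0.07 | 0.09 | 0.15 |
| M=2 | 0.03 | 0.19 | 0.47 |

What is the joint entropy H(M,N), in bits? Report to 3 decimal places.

2.111 bits

H(M,N) = −Σ p(x,y)·log₂ p(x,y) over all 6 cells.
  cell (1,r): −0.07·log₂0.07 = 0.2686
  cell (1,s): −0.09·log₂0.09 = 0.3127
  cell (1,t): −0.15·log₂0.15 = 0.4105
  cell (2,r): −0.03·log₂0.03 = 0.1518
  cell (2,s): −0.19·log₂0.19 = 0.4552
  cell (2,t): −0.47·log₂0.47 = 0.5120
Sum = 2.111 bits.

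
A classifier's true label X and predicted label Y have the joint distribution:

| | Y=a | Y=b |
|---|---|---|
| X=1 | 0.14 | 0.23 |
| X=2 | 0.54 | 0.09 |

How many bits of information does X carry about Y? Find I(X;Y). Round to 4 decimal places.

Marginals: p(X) = (0.3700, 0.6300), p(Y) = (0.6800, 0.3200).
I(X;Y) = H(X) + H(Y) − H(X,Y).
H(X) = 0.9507, H(Y) = 0.9044, H(X,Y) = 1.6775.
I(X;Y) = 0.9507 + 0.9044 − 1.6775 = 0.1776 bits.

0.1776 bits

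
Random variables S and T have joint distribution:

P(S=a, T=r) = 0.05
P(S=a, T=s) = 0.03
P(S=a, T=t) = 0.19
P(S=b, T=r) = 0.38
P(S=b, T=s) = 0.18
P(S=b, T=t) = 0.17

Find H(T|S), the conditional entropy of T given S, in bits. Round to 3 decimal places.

Marginals: p(S) = (0.2700, 0.7300), p(T) = (0.4300, 0.2100, 0.3600).
H(T|S) = Σ p(S) · H(T|S=·).
  S=a: p=0.2700, H(T|S=a) = 1.1595
  S=b: p=0.7300, H(T|S=b) = 1.4780
Weighted sum = 1.392 bits.

1.392 bits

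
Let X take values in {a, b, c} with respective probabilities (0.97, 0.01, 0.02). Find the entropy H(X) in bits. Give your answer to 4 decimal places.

H(X) = −Σ p·log₂ p.
  −(0.97)·log₂(0.97) = 0.04263
  −(0.01)·log₂(0.01) = 0.06644
  −(0.02)·log₂(0.02) = 0.11288
Sum: 0.04263 + 0.06644 + 0.11288 = 0.2219 bits.

0.2219 bits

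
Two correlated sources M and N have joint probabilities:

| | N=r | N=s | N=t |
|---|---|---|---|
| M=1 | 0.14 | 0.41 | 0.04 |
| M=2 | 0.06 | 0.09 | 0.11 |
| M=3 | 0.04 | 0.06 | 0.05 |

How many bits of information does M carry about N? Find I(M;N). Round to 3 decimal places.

Marginals: p(M) = (0.5900, 0.2600, 0.1500), p(N) = (0.2400, 0.5600, 0.2000).
I(M;N) = Σ p(x,y)·log₂[p(x,y)/(p(x)p(y))].
  (1,r): 0.14·log₂(0.9887) = -0.0023
  (1,s): 0.41·log₂(1.2409) = 0.1277
  (1,t): 0.04·log₂(0.3390) = -0.0624
  (2,r): 0.06·log₂(0.9615) = -0.0034
  (2,s): 0.09·log₂(0.6181) = -0.0625
  (2,t): 0.11·log₂(2.1154) = 0.1189
  (3,r): 0.04·log₂(1.1111) = 0.0061
  (3,s): 0.06·log₂(0.7143) = -0.0291
  (3,t): 0.05·log₂(1.6667) = 0.0368
Sum = 0.130 bits.

0.130 bits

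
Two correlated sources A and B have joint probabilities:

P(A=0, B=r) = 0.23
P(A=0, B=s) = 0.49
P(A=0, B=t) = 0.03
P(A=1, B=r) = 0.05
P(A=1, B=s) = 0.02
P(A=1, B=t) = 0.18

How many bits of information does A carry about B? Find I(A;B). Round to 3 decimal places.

Marginals: p(A) = (0.7500, 0.2500), p(B) = (0.2800, 0.5100, 0.2100).
I(A;B) = Σ p(x,y)·log₂[p(x,y)/(p(x)p(y))].
  (0,r): 0.23·log₂(1.0952) = 0.0302
  (0,s): 0.49·log₂(1.2810) = 0.1751
  (0,t): 0.03·log₂(0.1905) = -0.0718
  (1,r): 0.05·log₂(0.7143) = -0.0243
  (1,s): 0.02·log₂(0.1569) = -0.0534
  (1,t): 0.18·log₂(3.4286) = 0.3200
Sum = 0.376 bits.

0.376 bits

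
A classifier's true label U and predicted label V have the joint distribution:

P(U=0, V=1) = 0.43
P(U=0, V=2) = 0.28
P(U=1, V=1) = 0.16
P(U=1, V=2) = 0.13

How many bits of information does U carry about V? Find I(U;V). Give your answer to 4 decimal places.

Marginals: p(U) = (0.7100, 0.2900), p(V) = (0.5900, 0.4100).
I(U;V) = H(U) + H(V) − H(U,V).
H(U) = 0.8687, H(V) = 0.9765, H(U,V) = 1.8434.
I(U;V) = 0.8687 + 0.9765 − 1.8434 = 0.0018 bits.

0.0018 bits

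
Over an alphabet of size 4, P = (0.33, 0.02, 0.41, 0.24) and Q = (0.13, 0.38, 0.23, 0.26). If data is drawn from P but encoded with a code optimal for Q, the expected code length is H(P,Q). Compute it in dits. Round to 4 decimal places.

0.7029 dits

H(P,Q) = −Σ p·log₁₀ q.
  −0.33·log₁₀(0.13) = 0.29240
  −0.02·log₁₀(0.38) = 0.00840
  −0.41·log₁₀(0.23) = 0.26169
  −0.24·log₁₀(0.26) = 0.14041
H(P,Q) = 0.7029 dits.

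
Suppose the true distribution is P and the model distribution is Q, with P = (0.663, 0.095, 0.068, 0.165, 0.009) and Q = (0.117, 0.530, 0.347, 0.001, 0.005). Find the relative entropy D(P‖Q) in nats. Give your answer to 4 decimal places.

D(P‖Q) = Σ p·ln(p/q).
  0.663·ln(0.663/0.117) = 1.15004
  0.095·ln(0.095/0.530) = -0.16331
  0.068·ln(0.068/0.347) = -0.11083
  0.165·ln(0.165/0.001) = 0.84248
  0.009·ln(0.009/0.005) = 0.00529
D(P‖Q) = 1.7237 nats.

1.7237 nats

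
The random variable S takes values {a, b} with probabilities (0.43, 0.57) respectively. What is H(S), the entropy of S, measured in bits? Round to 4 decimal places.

H(S) = −Σ p·log₂ p.
  −(0.43)·log₂(0.43) = 0.52356
  −(0.57)·log₂(0.57) = 0.46225
Sum: 0.52356 + 0.46225 = 0.9858 bits.

0.9858 bits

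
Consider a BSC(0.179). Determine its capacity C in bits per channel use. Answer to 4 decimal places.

Binary symmetric channel: C = 1 − h₂(ε) where h₂ is the binary entropy function.
h₂(0.179) = −0.179·log₂0.179 − 0.821·log₂0.821 = 0.6779.
C = 1 − 0.6779 = 0.3221 bits per channel use.

0.3221 bits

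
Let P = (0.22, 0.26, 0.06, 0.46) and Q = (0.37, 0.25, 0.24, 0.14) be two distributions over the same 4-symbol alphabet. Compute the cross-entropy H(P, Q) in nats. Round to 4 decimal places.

1.5692 nats

H(P,Q) = −Σ p·ln q.
  −0.22·ln(0.37) = 0.21874
  −0.26·ln(0.25) = 0.36044
  −0.06·ln(0.24) = 0.08563
  −0.46·ln(0.14) = 0.90441
H(P,Q) = 1.5692 nats.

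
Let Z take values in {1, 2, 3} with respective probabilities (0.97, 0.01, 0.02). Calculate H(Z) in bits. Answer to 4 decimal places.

0.2219 bits

H(Z) = −Σ p·log₂ p.
  −(0.97)·log₂(0.97) = 0.04263
  −(0.01)·log₂(0.01) = 0.06644
  −(0.02)·log₂(0.02) = 0.11288
Sum: 0.04263 + 0.06644 + 0.11288 = 0.2219 bits.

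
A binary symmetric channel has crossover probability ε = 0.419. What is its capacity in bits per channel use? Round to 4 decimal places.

Binary symmetric channel: C = 1 − h₂(ε) where h₂ is the binary entropy function.
h₂(0.419) = −0.419·log₂0.419 − 0.581·log₂0.581 = 0.9810.
C = 1 − 0.9810 = 0.0190 bits per channel use.

0.0190 bits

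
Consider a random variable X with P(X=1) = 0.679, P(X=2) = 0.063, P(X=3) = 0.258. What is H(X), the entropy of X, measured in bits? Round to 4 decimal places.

1.1348 bits

H(X) = −Σ p·log₂ p.
  −(0.679)·log₂(0.679) = 0.37923
  −(0.063)·log₂(0.063) = 0.25128
  −(0.258)·log₂(0.258) = 0.50428
Sum: 0.37923 + 0.25128 + 0.50428 = 1.1348 bits.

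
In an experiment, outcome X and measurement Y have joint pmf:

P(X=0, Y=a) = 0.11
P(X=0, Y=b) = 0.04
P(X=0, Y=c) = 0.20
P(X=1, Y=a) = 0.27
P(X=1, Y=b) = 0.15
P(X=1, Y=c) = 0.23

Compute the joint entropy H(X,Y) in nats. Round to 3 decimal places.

1.670 nats

H(X,Y) = −Σ p(x,y)·ln p(x,y) over all 6 cells.
  cell (0,a): −0.11·ln0.11 = 0.2428
  cell (0,b): −0.04·ln0.04 = 0.1288
  cell (0,c): −0.20·ln0.20 = 0.3219
  cell (1,a): −0.27·ln0.27 = 0.3535
  cell (1,b): −0.15·ln0.15 = 0.2846
  cell (1,c): −0.23·ln0.23 = 0.3380
Sum = 1.670 nats.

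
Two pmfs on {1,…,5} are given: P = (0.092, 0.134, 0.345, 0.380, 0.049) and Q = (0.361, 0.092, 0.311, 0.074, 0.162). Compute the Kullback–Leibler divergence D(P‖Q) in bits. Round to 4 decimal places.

D(P‖Q) = Σ p·log₂(p/q).
  0.092·log₂(0.092/0.361) = -0.18145
  0.134·log₂(0.134/0.092) = 0.07270
  0.345·log₂(0.345/0.311) = 0.05164
  0.380·log₂(0.380/0.074) = 0.89695
  0.049·log₂(0.049/0.162) = -0.08453
D(P‖Q) = 0.7553 bits.

0.7553 bits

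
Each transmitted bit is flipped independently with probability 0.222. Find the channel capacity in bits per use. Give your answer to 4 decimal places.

Binary symmetric channel: C = 1 − h₂(ε) where h₂ is the binary entropy function.
h₂(0.222) = −0.222·log₂0.222 − 0.778·log₂0.778 = 0.7638.
C = 1 − 0.7638 = 0.2362 bits per channel use.

0.2362 bits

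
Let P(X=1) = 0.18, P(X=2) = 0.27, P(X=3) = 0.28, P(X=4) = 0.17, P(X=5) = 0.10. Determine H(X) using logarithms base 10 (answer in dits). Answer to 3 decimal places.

H(X) = −Σ p·log₁₀ p.
  −(0.18)·log₁₀(0.18) = 0.1341
  −(0.27)·log₁₀(0.27) = 0.1535
  −(0.28)·log₁₀(0.28) = 0.1548
  −(0.17)·log₁₀(0.17) = 0.1308
  −(0.10)·log₁₀(0.10) = 0.1000
Sum: 0.1341 + 0.1535 + 0.1548 + 0.1308 + 0.1000 = 0.673 dits.

0.673 dits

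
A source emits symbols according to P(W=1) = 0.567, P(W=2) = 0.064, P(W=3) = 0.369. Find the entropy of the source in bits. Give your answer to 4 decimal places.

1.2487 bits

H(W) = −Σ p·log₂ p.
  −(0.567)·log₂(0.567) = 0.46413
  −(0.064)·log₂(0.064) = 0.25381
  −(0.369)·log₂(0.369) = 0.53074
Sum: 0.46413 + 0.25381 + 0.53074 = 1.2487 bits.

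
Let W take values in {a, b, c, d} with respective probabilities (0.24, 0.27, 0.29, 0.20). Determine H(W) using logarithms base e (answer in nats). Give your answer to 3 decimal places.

1.377 nats

H(W) = −Σ p·ln p.
  −(0.24)·ln(0.24) = 0.3425
  −(0.27)·ln(0.27) = 0.3535
  −(0.29)·ln(0.29) = 0.3590
  −(0.20)·ln(0.20) = 0.3219
Sum: 0.3425 + 0.3535 + 0.3590 + 0.3219 = 1.377 nats.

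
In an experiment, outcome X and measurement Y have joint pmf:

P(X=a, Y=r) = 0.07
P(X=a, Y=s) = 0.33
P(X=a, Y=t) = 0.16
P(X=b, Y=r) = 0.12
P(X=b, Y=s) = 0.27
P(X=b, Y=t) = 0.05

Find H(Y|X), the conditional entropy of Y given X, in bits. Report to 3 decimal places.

Chain rule: H(Y|X) = H(X,Y) − H(X).
Marginals: p(X) = (0.5600, 0.4400), p(Y) = (0.1900, 0.6000, 0.2100).
H(X,Y) = 2.3126 bits; H(X) = 0.9896 bits.
H(Y|X) = 2.3126 − 0.9896 = 1.323 bits.

1.323 bits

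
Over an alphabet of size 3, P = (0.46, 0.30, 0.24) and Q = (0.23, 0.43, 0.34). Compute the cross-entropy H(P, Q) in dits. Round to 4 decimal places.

0.5160 dits

H(P,Q) = −Σ p·log₁₀ q.
  −0.46·log₁₀(0.23) = 0.29361
  −0.30·log₁₀(0.43) = 0.10996
  −0.24·log₁₀(0.34) = 0.11245
H(P,Q) = 0.5160 dits.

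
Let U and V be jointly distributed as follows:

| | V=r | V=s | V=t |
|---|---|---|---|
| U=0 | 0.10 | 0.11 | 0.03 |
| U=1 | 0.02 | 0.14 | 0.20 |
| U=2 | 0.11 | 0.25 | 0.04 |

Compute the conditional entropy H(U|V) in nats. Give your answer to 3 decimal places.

0.934 nats

Marginals: p(U) = (0.2400, 0.3600, 0.4000), p(V) = (0.2300, 0.5000, 0.2700).
H(U|V) = Σ p(V) · H(U|V=·).
  V=r: p=0.2300, H(U|V=r) = 0.9273
  V=s: p=0.5000, H(U|V=s) = 1.0361
  V=t: p=0.2700, H(U|V=t) = 0.7493
Weighted sum = 0.934 nats.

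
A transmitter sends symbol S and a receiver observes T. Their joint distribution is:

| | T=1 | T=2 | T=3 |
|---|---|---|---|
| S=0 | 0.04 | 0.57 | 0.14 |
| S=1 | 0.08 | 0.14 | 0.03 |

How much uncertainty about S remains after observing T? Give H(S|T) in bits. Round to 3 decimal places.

0.733 bits

Marginals: p(S) = (0.7500, 0.2500), p(T) = (0.1200, 0.7100, 0.1700).
H(S|T) = Σ p(T) · H(S|T=·).
  T=1: p=0.1200, H(S|T=1) = 0.9183
  T=2: p=0.7100, H(S|T=2) = 0.7163
  T=3: p=0.1700, H(S|T=3) = 0.6723
Weighted sum = 0.733 bits.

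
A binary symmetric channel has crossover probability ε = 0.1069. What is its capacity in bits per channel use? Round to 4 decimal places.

0.5095 bits

Binary symmetric channel: C = 1 − h₂(ε) where h₂ is the binary entropy function.
h₂(0.1069) = −0.1069·log₂0.1069 − 0.8931·log₂0.8931 = 0.4905.
C = 1 − 0.4905 = 0.5095 bits per channel use.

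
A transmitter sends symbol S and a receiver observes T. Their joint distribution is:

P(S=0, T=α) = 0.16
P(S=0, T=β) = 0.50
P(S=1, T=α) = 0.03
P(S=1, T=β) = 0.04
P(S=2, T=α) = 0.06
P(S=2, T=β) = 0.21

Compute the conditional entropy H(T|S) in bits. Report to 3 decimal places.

0.803 bits

Marginals: p(S) = (0.6600, 0.0700, 0.2700), p(T) = (0.2500, 0.7500).
H(T|S) = Σ p(S) · H(T|S=·).
  S=0: p=0.6600, H(T|S=0) = 0.7990
  S=1: p=0.0700, H(T|S=1) = 0.9852
  S=2: p=0.2700, H(T|S=2) = 0.7642
Weighted sum = 0.803 bits.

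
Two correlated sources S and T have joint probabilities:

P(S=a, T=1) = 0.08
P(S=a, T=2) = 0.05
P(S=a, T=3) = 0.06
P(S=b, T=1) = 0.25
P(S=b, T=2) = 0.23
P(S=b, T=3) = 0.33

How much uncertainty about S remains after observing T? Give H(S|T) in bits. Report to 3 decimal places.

0.695 bits

Chain rule: H(S|T) = H(S,T) − H(T).
Marginals: p(S) = (0.1900, 0.8100), p(T) = (0.3300, 0.2800, 0.3900).
H(S,T) = 2.2666 bits; H(T) = 1.5718 bits.
H(S|T) = 2.2666 − 1.5718 = 0.695 bits.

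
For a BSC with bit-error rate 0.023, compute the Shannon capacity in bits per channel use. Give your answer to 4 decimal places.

0.8420 bits

Binary symmetric channel: C = 1 − h₂(ε) where h₂ is the binary entropy function.
h₂(0.023) = −0.023·log₂0.023 − 0.977·log₂0.977 = 0.1580.
C = 1 − 0.1580 = 0.8420 bits per channel use.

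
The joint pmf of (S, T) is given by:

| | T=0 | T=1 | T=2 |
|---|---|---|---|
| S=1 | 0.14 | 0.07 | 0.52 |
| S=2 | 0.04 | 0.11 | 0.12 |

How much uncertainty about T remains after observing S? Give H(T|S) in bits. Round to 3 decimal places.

1.218 bits

Marginals: p(S) = (0.7300, 0.2700), p(T) = (0.1800, 0.1800, 0.6400).
H(T|S) = Σ p(S) · H(T|S=·).
  S=1: p=0.7300, H(T|S=1) = 1.1299
  S=2: p=0.2700, H(T|S=2) = 1.4559
Weighted sum = 1.218 bits.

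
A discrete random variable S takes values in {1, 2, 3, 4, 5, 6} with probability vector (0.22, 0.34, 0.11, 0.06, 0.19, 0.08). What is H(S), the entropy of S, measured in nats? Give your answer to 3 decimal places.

H(S) = −Σ p·ln p.
  −(0.22)·ln(0.22) = 0.3331
  −(0.34)·ln(0.34) = 0.3668
  −(0.11)·ln(0.11) = 0.2428
  −(0.06)·ln(0.06) = 0.1688
  −(0.19)·ln(0.19) = 0.3155
  −(0.08)·ln(0.08) = 0.2021
Sum: 0.3331 + 0.3668 + 0.2428 + 0.1688 + 0.3155 + 0.2021 = 1.629 nats.

1.629 nats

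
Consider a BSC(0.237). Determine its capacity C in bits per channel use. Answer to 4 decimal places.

Binary symmetric channel: C = 1 − h₂(ε) where h₂ is the binary entropy function.
h₂(0.237) = −0.237·log₂0.237 − 0.763·log₂0.763 = 0.7900.
C = 1 − 0.7900 = 0.2100 bits per channel use.

0.2100 bits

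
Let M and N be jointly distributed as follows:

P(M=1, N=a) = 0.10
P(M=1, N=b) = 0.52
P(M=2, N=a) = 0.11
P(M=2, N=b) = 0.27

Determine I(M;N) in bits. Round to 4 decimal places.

Marginals: p(M) = (0.6200, 0.3800), p(N) = (0.2100, 0.7900).
I(M;N) = Σ p(x,y)·log₂[p(x,y)/(p(x)p(y))].
  (1,a): 0.10·log₂(0.7680) = -0.03807
  (1,b): 0.52·log₂(1.0617) = 0.04489
  (2,a): 0.11·log₂(1.3784) = 0.05093
  (2,b): 0.27·log₂(0.8994) = -0.04130
Sum = 0.0164 bits.

0.0164 bits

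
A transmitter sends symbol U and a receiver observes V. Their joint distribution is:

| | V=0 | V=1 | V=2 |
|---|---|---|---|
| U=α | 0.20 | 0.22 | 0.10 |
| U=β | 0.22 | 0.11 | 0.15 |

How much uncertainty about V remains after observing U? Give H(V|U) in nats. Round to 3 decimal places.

1.053 nats

Marginals: p(U) = (0.5200, 0.4800), p(V) = (0.4200, 0.3300, 0.2500).
H(V|U) = Σ p(U) · H(V|U=·).
  U=α: p=0.5200, H(V|U=α) = 1.0485
  U=β: p=0.4800, H(V|U=β) = 1.0587
Weighted sum = 1.053 nats.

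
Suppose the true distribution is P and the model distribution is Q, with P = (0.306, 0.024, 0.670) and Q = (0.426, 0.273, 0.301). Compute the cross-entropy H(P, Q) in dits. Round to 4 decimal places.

H(P,Q) = −Σ p·log₁₀ q.
  −0.306·log₁₀(0.426) = 0.11340
  −0.024·log₁₀(0.273) = 0.01353
  −0.670·log₁₀(0.301) = 0.34936
H(P,Q) = 0.4763 dits.

0.4763 dits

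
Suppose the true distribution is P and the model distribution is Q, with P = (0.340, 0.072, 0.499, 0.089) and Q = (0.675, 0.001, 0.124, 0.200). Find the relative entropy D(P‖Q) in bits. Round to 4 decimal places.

D(P‖Q) = Σ p·log₂(p/q).
  0.340·log₂(0.340/0.675) = -0.33638
  0.072·log₂(0.072/0.001) = 0.44423
  0.499·log₂(0.499/0.124) = 1.00234
  0.089·log₂(0.089/0.200) = -0.10396
D(P‖Q) = 1.0062 bits.

1.0062 bits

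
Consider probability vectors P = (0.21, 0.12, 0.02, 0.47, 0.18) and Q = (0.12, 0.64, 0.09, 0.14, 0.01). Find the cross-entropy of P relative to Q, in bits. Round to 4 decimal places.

3.3182 bits

H(P,Q) = −Σ p·log₂ q.
  −0.21·log₂(0.12) = 0.64237
  −0.12·log₂(0.64) = 0.07726
  −0.02·log₂(0.09) = 0.06948
  −0.47·log₂(0.14) = 1.33316
  −0.18·log₂(0.01) = 1.19589
H(P,Q) = 3.3182 bits.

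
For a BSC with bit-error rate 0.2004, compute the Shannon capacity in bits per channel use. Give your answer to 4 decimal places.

0.2773 bits

Binary symmetric channel: C = 1 − h₂(ε) where h₂ is the binary entropy function.
h₂(0.2004) = −0.2004·log₂0.2004 − 0.7996·log₂0.7996 = 0.7227.
C = 1 − 0.7227 = 0.2773 bits per channel use.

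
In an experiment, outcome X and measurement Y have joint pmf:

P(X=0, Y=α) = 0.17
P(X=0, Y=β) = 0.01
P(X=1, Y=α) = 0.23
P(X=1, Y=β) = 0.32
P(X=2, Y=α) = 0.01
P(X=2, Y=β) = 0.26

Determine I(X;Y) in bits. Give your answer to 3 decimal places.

Marginals: p(X) = (0.1800, 0.5500, 0.2700), p(Y) = (0.4100, 0.5900).
I(X;Y) = H(X) + H(Y) − H(X,Y).
H(X) = 1.4297, H(Y) = 0.9765, H(X,Y) = 2.0865.
I(X;Y) = 1.4297 + 0.9765 − 2.0865 = 0.320 bits.

0.320 bits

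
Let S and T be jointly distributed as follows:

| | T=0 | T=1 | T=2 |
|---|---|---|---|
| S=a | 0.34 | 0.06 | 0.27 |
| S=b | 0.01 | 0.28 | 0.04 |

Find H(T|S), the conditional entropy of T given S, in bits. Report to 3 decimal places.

Marginals: p(S) = (0.6700, 0.3300), p(T) = (0.3500, 0.3400, 0.3100).
H(T|S) = Σ p(S) · H(T|S=·).
  S=a: p=0.6700, H(T|S=a) = 1.3368
  S=b: p=0.3300, H(T|S=b) = 0.7230
Weighted sum = 1.134 bits.

1.134 bits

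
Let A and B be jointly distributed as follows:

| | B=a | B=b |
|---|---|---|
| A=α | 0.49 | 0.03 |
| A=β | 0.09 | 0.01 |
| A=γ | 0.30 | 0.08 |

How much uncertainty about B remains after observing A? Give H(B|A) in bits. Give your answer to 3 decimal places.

Marginals: p(A) = (0.5200, 0.1000, 0.3800), p(B) = (0.8800, 0.1200).
H(B|A) = Σ p(A) · H(B|A=·).
  A=α: p=0.5200, H(B|A=α) = 0.3182
  A=β: p=0.1000, H(B|A=β) = 0.4690
  A=γ: p=0.3800, H(B|A=γ) = 0.7425
Weighted sum = 0.495 bits.

0.495 bits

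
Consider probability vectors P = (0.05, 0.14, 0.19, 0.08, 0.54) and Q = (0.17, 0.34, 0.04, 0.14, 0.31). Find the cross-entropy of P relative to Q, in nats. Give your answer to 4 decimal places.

H(P,Q) = −Σ p·ln q.
  −0.05·ln(0.17) = 0.08860
  −0.14·ln(0.34) = 0.15103
  −0.19·ln(0.04) = 0.61159
  −0.08·ln(0.14) = 0.15729
  −0.54·ln(0.31) = 0.63244
H(P,Q) = 1.6409 nats.

1.6409 nats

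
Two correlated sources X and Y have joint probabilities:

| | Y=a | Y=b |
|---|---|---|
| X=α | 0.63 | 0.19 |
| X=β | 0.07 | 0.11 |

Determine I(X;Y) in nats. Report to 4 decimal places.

Marginals: p(X) = (0.8200, 0.1800), p(Y) = (0.7000, 0.3000).
I(X;Y) = Σ p(x,y)·ln[p(x,y)/(p(x)p(y))].
  (α,a): 0.63·ln(1.0976) = 0.05865
  (α,b): 0.19·ln(0.7724) = -0.04908
  (β,a): 0.07·ln(0.5556) = -0.04115
  (β,b): 0.11·ln(2.0370) = 0.07826
Sum = 0.0467 nats.

0.0467 nats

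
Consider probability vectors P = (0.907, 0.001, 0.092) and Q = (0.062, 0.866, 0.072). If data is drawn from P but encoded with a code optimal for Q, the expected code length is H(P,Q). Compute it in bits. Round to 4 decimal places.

3.9879 bits

H(P,Q) = −Σ p·log₂ q.
  −0.907·log₂(0.062) = 3.63851
  −0.001·log₂(0.866) = 0.00021
  −0.092·log₂(0.072) = 0.34922
H(P,Q) = 3.9879 bits.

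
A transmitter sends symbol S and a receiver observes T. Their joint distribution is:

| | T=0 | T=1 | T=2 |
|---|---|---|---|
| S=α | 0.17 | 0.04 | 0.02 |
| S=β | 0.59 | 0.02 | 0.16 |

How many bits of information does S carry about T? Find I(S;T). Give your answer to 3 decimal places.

0.050 bits

Marginals: p(S) = (0.2300, 0.7700), p(T) = (0.7600, 0.0600, 0.1800).
I(S;T) = Σ p(x,y)·log₂[p(x,y)/(p(x)p(y))].
  (α,0): 0.17·log₂(0.9725) = -0.0068
  (α,1): 0.04·log₂(2.8986) = 0.0614
  (α,2): 0.02·log₂(0.4831) = -0.0210
  (β,0): 0.59·log₂(1.0082) = 0.0070
  (β,1): 0.02·log₂(0.4329) = -0.0242
  (β,2): 0.16·log₂(1.1544) = 0.0331
Sum = 0.050 bits.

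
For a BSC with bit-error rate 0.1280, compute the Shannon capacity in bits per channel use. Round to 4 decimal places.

Binary symmetric channel: C = 1 − h₂(ε) where h₂ is the binary entropy function.
h₂(0.1280) = −0.1280·log₂0.1280 − 0.8720·log₂0.8720 = 0.5519.
C = 1 − 0.5519 = 0.4481 bits per channel use.

0.4481 bits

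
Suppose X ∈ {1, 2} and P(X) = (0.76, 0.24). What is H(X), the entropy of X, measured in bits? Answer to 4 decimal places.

0.7950 bits

H(X) = −Σ p·log₂ p.
  −(0.76)·log₂(0.76) = 0.30091
  −(0.24)·log₂(0.24) = 0.49413
Sum: 0.30091 + 0.49413 = 0.7950 bits.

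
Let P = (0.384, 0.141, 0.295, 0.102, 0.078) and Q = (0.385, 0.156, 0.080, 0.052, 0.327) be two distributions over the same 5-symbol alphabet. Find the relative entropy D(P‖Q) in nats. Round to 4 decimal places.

D(P‖Q) = Σ p·ln(p/q).
  0.384·ln(0.384/0.385) = -0.00100
  0.141·ln(0.141/0.156) = -0.01425
  0.295·ln(0.295/0.080) = 0.38496
  0.102·ln(0.102/0.052) = 0.06872
  0.078·ln(0.078/0.327) = -0.11179
D(P‖Q) = 0.3266 nats.

0.3266 nats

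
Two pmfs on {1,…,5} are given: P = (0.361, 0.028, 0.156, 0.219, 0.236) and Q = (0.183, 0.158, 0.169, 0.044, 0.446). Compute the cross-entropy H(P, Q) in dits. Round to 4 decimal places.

0.7890 dits

H(P,Q) = −Σ p·log₁₀ q.
  −0.361·log₁₀(0.183) = 0.26626
  −0.028·log₁₀(0.158) = 0.02244
  −0.156·log₁₀(0.169) = 0.12045
  −0.219·log₁₀(0.044) = 0.29708
  −0.236·log₁₀(0.446) = 0.08276
H(P,Q) = 0.7890 dits.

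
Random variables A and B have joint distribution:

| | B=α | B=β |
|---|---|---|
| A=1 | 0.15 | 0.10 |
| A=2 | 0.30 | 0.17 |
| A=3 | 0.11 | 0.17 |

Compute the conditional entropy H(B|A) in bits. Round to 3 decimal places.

0.957 bits

Chain rule: H(B|A) = H(A,B) − H(A).
Marginals: p(A) = (0.2500, 0.4700, 0.2800), p(B) = (0.5600, 0.4400).
H(A,B) = 2.4833 bits; H(A) = 1.5262 bits.
H(B|A) = 2.4833 − 1.5262 = 0.957 bits.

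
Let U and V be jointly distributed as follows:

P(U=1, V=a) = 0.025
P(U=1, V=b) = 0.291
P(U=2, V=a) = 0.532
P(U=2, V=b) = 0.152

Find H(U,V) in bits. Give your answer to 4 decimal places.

1.5488 bits

H(U,V) = −Σ p(x,y)·log₂ p(x,y) over all 4 cells.
  cell (1,a): −0.025·log₂0.025 = 0.13305
  cell (1,b): −0.291·log₂0.291 = 0.51824
  cell (2,a): −0.532·log₂0.532 = 0.48439
  cell (2,b): −0.152·log₂0.152 = 0.41311
Sum = 1.5488 bits.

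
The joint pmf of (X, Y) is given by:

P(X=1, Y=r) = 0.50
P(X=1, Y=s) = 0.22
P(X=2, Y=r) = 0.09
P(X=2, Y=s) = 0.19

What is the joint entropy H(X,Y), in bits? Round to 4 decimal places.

H(X,Y) = −Σ p(x,y)·log₂ p(x,y) over all 4 cells.
  cell (1,r): −0.50·log₂0.50 = 0.50000
  cell (1,s): −0.22·log₂0.22 = 0.48057
  cell (2,r): −0.09·log₂0.09 = 0.31265
  cell (2,s): −0.19·log₂0.19 = 0.45523
Sum = 1.7485 bits.

1.7485 bits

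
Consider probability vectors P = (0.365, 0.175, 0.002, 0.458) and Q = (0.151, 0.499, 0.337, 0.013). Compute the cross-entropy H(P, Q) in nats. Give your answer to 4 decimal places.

H(P,Q) = −Σ p·ln q.
  −0.365·ln(0.151) = 0.69002
  −0.175·ln(0.499) = 0.12165
  −0.002·ln(0.337) = 0.00218
  −0.458·ln(0.013) = 1.98901
H(P,Q) = 2.8029 nats.

2.8029 nats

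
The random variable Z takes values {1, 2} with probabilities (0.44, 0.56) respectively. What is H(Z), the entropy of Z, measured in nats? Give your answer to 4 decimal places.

0.6859 nats

H(Z) = −Σ p·ln p.
  −(0.44)·ln(0.44) = 0.36123
  −(0.56)·ln(0.56) = 0.32470
Sum: 0.36123 + 0.32470 = 0.6859 nats.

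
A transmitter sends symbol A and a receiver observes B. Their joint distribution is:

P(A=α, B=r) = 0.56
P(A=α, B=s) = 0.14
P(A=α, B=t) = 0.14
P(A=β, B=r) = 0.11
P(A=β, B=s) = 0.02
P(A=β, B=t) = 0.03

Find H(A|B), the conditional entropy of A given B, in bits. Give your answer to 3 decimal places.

Marginals: p(A) = (0.8400, 0.1600), p(B) = (0.6700, 0.1600, 0.1700).
H(A|B) = Σ p(B) · H(A|B=·).
  B=r: p=0.6700, H(A|B=r) = 0.6442
  B=s: p=0.1600, H(A|B=s) = 0.5436
  B=t: p=0.1700, H(A|B=t) = 0.6723
Weighted sum = 0.633 bits.

0.633 bits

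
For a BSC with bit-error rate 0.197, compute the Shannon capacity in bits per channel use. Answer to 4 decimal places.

Binary symmetric channel: C = 1 − h₂(ε) where h₂ is the binary entropy function.
h₂(0.197) = −0.197·log₂0.197 − 0.803·log₂0.803 = 0.7159.
C = 1 − 0.7159 = 0.2841 bits per channel use.

0.2841 bits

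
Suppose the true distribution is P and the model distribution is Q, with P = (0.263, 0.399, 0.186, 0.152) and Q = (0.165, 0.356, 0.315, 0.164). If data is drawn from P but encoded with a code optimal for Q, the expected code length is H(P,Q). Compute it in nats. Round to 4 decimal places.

1.3756 nats

H(P,Q) = −Σ p·ln q.
  −0.263·ln(0.165) = 0.47388
  −0.399·ln(0.356) = 0.41210
  −0.186·ln(0.315) = 0.21486
  −0.152·ln(0.164) = 0.27480
H(P,Q) = 1.3756 nats.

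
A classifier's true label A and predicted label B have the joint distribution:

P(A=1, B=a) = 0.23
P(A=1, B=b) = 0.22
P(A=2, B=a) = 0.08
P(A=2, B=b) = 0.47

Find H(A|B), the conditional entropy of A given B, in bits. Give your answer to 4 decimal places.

0.8785 bits

Chain rule: H(A|B) = H(A,B) − H(B).
Marginals: p(A) = (0.4500, 0.5500), p(B) = (0.3100, 0.6900).
H(A,B) = 1.7717 bits; H(B) = 0.8932 bits.
H(A|B) = 1.7717 − 0.8932 = 0.8785 bits.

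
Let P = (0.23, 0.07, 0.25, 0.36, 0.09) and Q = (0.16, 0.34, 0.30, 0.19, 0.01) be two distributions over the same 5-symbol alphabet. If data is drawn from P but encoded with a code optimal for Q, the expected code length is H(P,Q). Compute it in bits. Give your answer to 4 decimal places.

H(P,Q) = −Σ p·log₂ q.
  −0.23·log₂(0.16) = 0.60809
  −0.07·log₂(0.34) = 0.10895
  −0.25·log₂(0.30) = 0.43424
  −0.36·log₂(0.19) = 0.86253
  −0.09·log₂(0.01) = 0.59795
H(P,Q) = 2.6118 bits.

2.6118 bits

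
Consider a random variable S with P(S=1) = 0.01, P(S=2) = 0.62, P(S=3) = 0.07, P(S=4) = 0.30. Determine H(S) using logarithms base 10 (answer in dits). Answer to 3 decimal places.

H(S) = −Σ p·log₁₀ p.
  −(0.01)·log₁₀(0.01) = 0.0200
  −(0.62)·log₁₀(0.62) = 0.1287
  −(0.07)·log₁₀(0.07) = 0.0808
  −(0.30)·log₁₀(0.30) = 0.1569
Sum: 0.0200 + 0.1287 + 0.0808 + 0.1569 = 0.386 dits.

0.386 dits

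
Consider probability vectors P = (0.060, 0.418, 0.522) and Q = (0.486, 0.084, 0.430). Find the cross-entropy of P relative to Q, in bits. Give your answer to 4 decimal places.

2.1918 bits

H(P,Q) = −Σ p·log₂ q.
  −0.060·log₂(0.486) = 0.06246
  −0.418·log₂(0.084) = 1.49371
  −0.522·log₂(0.430) = 0.63558
H(P,Q) = 2.1918 bits.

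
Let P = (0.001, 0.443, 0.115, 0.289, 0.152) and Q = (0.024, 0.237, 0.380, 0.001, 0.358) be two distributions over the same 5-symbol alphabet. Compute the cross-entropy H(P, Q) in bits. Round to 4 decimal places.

4.1914 bits

H(P,Q) = −Σ p·log₂ q.
  −0.001·log₂(0.024) = 0.00538
  −0.443·log₂(0.237) = 0.92013
  −0.115·log₂(0.380) = 0.16053
  −0.289·log₂(0.001) = 2.88011
  −0.152·log₂(0.358) = 0.22526
H(P,Q) = 4.1914 bits.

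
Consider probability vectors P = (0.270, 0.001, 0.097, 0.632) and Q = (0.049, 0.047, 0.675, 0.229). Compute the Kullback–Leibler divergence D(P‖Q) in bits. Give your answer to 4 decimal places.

D(P‖Q) = Σ p·log₂(p/q).
  0.270·log₂(0.270/0.049) = 0.66477
  0.001·log₂(0.001/0.047) = -0.00555
  0.097·log₂(0.097/0.675) = -0.27149
  0.632·log₂(0.632/0.229) = 0.92561
D(P‖Q) = 1.3133 bits.

1.3133 bits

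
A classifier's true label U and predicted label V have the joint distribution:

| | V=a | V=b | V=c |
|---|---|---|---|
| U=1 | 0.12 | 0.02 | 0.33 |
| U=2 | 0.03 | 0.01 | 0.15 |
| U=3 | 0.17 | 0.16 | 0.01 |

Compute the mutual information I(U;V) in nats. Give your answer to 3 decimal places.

Marginals: p(U) = (0.4700, 0.1900, 0.3400), p(V) = (0.3200, 0.1900, 0.4900).
I(U;V) = Σ p(x,y)·ln[p(x,y)/(p(x)p(y))].
  (1,a): 0.12·ln(0.7979) = -0.0271
  (1,b): 0.02·ln(0.2240) = -0.0299
  (1,c): 0.33·ln(1.4329) = 0.1187
  (2,a): 0.03·ln(0.4934) = -0.0212
  (2,b): 0.01·ln(0.2770) = -0.0128
  (2,c): 0.15·ln(1.6112) = 0.0715
  (3,a): 0.17·ln(1.5625) = 0.0759
  (3,b): 0.16·ln(2.4768) = 0.1451
  (3,c): 0.01·ln(0.0600) = -0.0281
Sum = 0.292 nats.

0.292 nats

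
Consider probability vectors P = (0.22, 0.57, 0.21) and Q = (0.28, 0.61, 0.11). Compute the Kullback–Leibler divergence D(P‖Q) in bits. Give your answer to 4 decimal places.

0.0636 bits

D(P‖Q) = Σ p·log₂(p/q).
  0.22·log₂(0.22/0.28) = -0.07654
  0.57·log₂(0.57/0.61) = -0.05577
  0.21·log₂(0.21/0.11) = 0.19591
D(P‖Q) = 0.0636 bits.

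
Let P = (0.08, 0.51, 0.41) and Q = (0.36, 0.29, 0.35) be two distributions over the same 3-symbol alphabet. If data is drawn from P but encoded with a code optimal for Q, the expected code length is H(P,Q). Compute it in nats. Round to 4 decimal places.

1.1435 nats

H(P,Q) = −Σ p·ln q.
  −0.08·ln(0.36) = 0.08173
  −0.51·ln(0.29) = 0.63132
  −0.41·ln(0.35) = 0.43043
H(P,Q) = 1.1435 nats.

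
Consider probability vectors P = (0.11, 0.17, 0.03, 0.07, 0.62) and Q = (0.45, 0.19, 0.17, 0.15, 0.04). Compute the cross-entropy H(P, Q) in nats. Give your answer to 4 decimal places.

H(P,Q) = −Σ p·ln q.
  −0.11·ln(0.45) = 0.08784
  −0.17·ln(0.19) = 0.28232
  −0.03·ln(0.17) = 0.05316
  −0.07·ln(0.15) = 0.13280
  −0.62·ln(0.04) = 1.99570
H(P,Q) = 2.5518 nats.

2.5518 nats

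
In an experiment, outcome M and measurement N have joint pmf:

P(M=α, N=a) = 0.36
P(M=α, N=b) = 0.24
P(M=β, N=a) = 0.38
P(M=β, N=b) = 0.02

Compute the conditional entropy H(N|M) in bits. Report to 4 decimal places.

Chain rule: H(N|M) = H(M,N) − H(M).
Marginals: p(M) = (0.6000, 0.4000), p(N) = (0.7400, 0.2600).
H(M,N) = 1.6681 bits; H(M) = 0.9710 bits.
H(N|M) = 1.6681 − 0.9710 = 0.6971 bits.

0.6971 bits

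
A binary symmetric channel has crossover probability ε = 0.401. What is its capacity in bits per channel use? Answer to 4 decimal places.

Binary symmetric channel: C = 1 − h₂(ε) where h₂ is the binary entropy function.
h₂(0.401) = −0.401·log₂0.401 − 0.599·log₂0.599 = 0.9715.
C = 1 − 0.9715 = 0.0285 bits per channel use.

0.0285 bits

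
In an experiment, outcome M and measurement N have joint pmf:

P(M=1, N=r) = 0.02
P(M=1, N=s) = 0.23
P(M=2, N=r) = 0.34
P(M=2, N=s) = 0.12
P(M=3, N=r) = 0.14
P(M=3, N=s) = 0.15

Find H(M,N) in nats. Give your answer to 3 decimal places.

H(M,N) = −Σ p(x,y)·ln p(x,y) over all 6 cells.
  cell (1,r): −0.02·ln0.02 = 0.0782
  cell (1,s): −0.23·ln0.23 = 0.3380
  cell (2,r): −0.34·ln0.34 = 0.3668
  cell (2,s): −0.12·ln0.12 = 0.2544
  cell (3,r): −0.14·ln0.14 = 0.2753
  cell (3,s): −0.15·ln0.15 = 0.2846
Sum = 1.597 nats.

1.597 nats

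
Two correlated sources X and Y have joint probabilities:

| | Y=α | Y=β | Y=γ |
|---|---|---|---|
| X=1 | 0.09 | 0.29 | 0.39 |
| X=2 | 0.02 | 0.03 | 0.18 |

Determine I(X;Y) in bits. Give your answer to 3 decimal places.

Marginals: p(X) = (0.7700, 0.2300), p(Y) = (0.1100, 0.3200, 0.5700).
I(X;Y) = Σ p(x,y)·log₂[p(x,y)/(p(x)p(y))].
  (1,α): 0.09·log₂(1.0626) = 0.0079
  (1,β): 0.29·log₂(1.1769) = 0.0682
  (1,γ): 0.39·log₂(0.8886) = -0.0665
  (2,α): 0.02·log₂(0.7905) = -0.0068
  (2,β): 0.03·log₂(0.4076) = -0.0388
  (2,γ): 0.18·log₂(1.3730) = 0.0823
Sum = 0.046 bits.

0.046 bits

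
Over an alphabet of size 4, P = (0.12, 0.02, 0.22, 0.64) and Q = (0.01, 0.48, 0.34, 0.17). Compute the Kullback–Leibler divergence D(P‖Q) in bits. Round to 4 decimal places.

D(P‖Q) = Σ p·log₂(p/q).
  0.12·log₂(0.12/0.01) = 0.43020
  0.02·log₂(0.02/0.48) = -0.09170
  0.22·log₂(0.22/0.34) = -0.13817
  0.64·log₂(0.64/0.17) = 1.22402
D(P‖Q) = 1.4244 bits.

1.4244 bits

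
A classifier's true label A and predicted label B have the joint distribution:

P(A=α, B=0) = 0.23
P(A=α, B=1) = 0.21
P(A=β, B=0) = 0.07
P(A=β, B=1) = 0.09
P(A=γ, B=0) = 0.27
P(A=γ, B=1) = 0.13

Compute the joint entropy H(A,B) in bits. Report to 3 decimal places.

2.434 bits

H(A,B) = −Σ p(x,y)·log₂ p(x,y) over all 6 cells.
  cell (α,0): −0.23·log₂0.23 = 0.4877
  cell (α,1): −0.21·log₂0.21 = 0.4728
  cell (β,0): −0.07·log₂0.07 = 0.2686
  cell (β,1): −0.09·log₂0.09 = 0.3127
  cell (γ,0): −0.27·log₂0.27 = 0.5100
  cell (γ,1): −0.13·log₂0.13 = 0.3826
Sum = 2.434 bits.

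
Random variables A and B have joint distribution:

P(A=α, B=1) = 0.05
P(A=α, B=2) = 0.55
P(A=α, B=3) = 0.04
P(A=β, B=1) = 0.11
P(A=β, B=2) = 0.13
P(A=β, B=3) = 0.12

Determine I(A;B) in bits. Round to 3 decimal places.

Marginals: p(A) = (0.6400, 0.3600), p(B) = (0.1600, 0.6800, 0.1600).
I(A;B) = Σ p(x,y)·log₂[p(x,y)/(p(x)p(y))].
  (α,1): 0.05·log₂(0.4883) = -0.0517
  (α,2): 0.55·log₂(1.2638) = 0.1858
  (α,3): 0.04·log₂(0.3906) = -0.0542
  (β,1): 0.11·log₂(1.9097) = 0.1027
  (β,2): 0.13·log₂(0.5310) = -0.1187
  (β,3): 0.12·log₂(2.0833) = 0.1271
Sum = 0.191 bits.

0.191 bits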